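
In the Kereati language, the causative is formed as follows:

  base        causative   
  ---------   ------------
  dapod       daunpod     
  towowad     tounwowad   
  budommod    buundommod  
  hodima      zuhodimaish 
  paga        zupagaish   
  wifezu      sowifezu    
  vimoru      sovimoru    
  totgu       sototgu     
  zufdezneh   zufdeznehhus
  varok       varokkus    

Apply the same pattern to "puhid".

puunhid

towowad and hodima both have last vowel 'a' yet inflect differently (tounwowad, zuhodimaish), so the last vowel is not what conditions the rule; the final letter is.
"puhid" ends in -d. The stems ending in -d (dapod → daunpod, towowad → tounwowad, budommod → buundommod) insert -un- after the first vowel.
The other patterns: stems ending in -a add zu- … -ish around the stem; stems ending in -u add the prefix so-; stems ending in -h or -k double the final consonant and add -us.
So puhid → puunhid.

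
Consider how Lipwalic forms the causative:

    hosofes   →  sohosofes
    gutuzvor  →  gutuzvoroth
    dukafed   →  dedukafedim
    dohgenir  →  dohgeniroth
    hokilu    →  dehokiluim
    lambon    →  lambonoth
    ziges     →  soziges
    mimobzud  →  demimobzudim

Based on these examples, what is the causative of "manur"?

hosofes and dukafed both have last vowel 'e' yet inflect differently (sohosofes, dedukafedim), so the last vowel is not what conditions the rule; the final letter is.
"manur" ends in -r. The stems ending in -r (gutuzvor → gutuzvoroth, dohgenir → dohgeniroth) add -oth.
So manur → manuroth.

manuroth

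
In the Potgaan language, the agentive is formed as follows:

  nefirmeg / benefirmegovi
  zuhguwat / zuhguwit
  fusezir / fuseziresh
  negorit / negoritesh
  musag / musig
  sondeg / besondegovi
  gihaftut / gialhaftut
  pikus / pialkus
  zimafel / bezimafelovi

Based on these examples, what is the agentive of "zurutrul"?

gihaftut and negorit both end in -t yet inflect differently (gialhaftut, negoritesh), so the final letter is not what conditions the rule; the last vowel is.
"zurutrul" has last vowel 'u'. The stems whose last vowel is 'u' (gihaftut → gialhaftut, pikus → pialkus) insert -al- after the first vowel.
The other patterns: stems whose last vowel is 'i' add -esh; stems whose last vowel is 'e' add be- … -ovi around the stem; stems whose last vowel is 'a' change the last vowel to 'i'.
So zurutrul → zualrutrul.

zualrutrul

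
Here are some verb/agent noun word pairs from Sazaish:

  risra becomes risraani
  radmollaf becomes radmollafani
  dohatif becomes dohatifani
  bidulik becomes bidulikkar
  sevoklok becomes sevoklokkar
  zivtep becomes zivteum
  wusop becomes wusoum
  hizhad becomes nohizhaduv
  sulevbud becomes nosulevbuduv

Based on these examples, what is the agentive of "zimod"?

dohatif and bidulik both have last vowel 'i' yet inflect differently (dohatifani, bidulikkar), so the last vowel is not what conditions the rule; the final letter is.
"zimod" ends in -d. The stems ending in -d (hizhad → nohizhaduv, sulevbud → nosulevbuduv) add no- … -uv around the stem.
The other patterns: stems ending in -a or -f add -ani; stems ending in -k double the final consonant and add -ar; stems ending in -p drop the final letter and add -um.
So zimod → nozimoduv.

nozimoduv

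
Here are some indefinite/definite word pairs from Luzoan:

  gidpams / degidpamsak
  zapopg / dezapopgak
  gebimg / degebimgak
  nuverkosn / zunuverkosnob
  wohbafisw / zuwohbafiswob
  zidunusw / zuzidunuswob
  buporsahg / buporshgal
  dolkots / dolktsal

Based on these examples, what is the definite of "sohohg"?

sohhgal

"sohohg" has second-to-last letter 'h'. The one such stem in the data (buporsahg → buporshgal) deletes the last vowel and adds -al (as does dolkots), so the same rule applies.
So sohohg → sohhgal.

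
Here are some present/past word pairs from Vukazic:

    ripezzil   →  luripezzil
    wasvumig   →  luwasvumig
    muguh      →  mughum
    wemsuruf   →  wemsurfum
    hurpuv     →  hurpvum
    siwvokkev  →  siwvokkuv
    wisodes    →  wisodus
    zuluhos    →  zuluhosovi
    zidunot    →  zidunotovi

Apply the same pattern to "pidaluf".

pidalfum

hurpuv and siwvokkev both end in -v yet inflect differently (hurpvum, siwvokkuv), so the final letter is not what conditions the rule; the last vowel is.
"pidaluf" has last vowel 'u'. The stems whose last vowel is 'u' (muguh → mughum, wemsuruf → wemsurfum, hurpuv → hurpvum) delete the last vowel and add -um.
So pidaluf → pidalfum.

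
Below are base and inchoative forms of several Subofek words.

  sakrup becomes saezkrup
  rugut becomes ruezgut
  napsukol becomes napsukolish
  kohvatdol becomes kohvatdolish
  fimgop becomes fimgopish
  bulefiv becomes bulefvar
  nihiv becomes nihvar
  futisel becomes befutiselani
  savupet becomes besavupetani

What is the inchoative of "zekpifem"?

sakrup and fimgop both end in -p yet inflect differently (saezkrup, fimgopish), so the final letter is not what conditions the rule; the last vowel is.
"zekpifem" has last vowel 'e'. The stems whose last vowel is 'e' (futisel → befutiselani, savupet → besavupetani) add be- … -ani around the stem.
The other patterns: stems whose last vowel is 'u' insert -ez- after the first vowel; stems whose last vowel is 'o' add -ish; stems whose last vowel is 'i' delete the last vowel and add -ar.
So zekpifem → bezekpifemani.

bezekpifemani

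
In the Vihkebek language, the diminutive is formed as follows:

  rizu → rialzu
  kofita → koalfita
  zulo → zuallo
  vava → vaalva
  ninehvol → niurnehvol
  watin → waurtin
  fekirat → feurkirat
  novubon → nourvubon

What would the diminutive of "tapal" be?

zulo and ninehvol both have last vowel 'o' yet inflect differently (zuallo, niurnehvol), so the last vowel is not what conditions the rule; whether the stem ends in a vowel or a consonant is.
"tapal" ends in a consonant. The stems ending in a consonant (ninehvol → niurnehvol, watin → waurtin, fekirat → feurkirat) insert -ur- after the first vowel.
The other pattern: stems ending in a vowel insert -al- after the first vowel.
So tapal → taurpal.

taurpal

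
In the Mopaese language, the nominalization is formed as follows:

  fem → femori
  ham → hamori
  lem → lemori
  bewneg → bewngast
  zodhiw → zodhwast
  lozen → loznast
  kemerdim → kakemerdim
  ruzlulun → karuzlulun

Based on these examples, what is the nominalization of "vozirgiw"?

kavozirgiw

fem and kemerdim both end in -m yet inflect differently (femori, kakemerdim), so the final letter is not what conditions the rule; the number of vowels is.
"vozirgiw" has 3 vowels. The stems with 3 vowels (kemerdim → kakemerdim, ruzlulun → karuzlulun) add the prefix ka-.
So vozirgiw → kavozirgiw.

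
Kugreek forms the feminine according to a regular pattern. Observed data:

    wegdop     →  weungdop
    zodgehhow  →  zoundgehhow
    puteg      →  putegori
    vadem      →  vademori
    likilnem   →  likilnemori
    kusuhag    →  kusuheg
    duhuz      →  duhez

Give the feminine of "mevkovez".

puteg and kusuhag both end in -g yet inflect differently (putegori, kusuheg), so the final letter is not what conditions the rule; the last vowel is.
"mevkovez" has last vowel 'e'. The stems whose last vowel is 'e' (puteg → putegori, vadem → vademori, likilnem → likilnemori) add -ori.
So mevkovez → mevkovezori.

mevkovezori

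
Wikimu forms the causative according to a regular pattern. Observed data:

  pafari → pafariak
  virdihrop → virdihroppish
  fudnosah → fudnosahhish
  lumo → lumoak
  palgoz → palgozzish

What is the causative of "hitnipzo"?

hitnipzoak

palgoz and lumo both have last vowel 'o' yet inflect differently (palgozzish, lumoak), so the last vowel is not what conditions the rule; whether the stem ends in a vowel or a consonant is.
"hitnipzo" ends in a vowel. The stems ending in a vowel (lumo → lumoak, pafari → pafariak) add -ak.
So hitnipzo → hitnipzoak.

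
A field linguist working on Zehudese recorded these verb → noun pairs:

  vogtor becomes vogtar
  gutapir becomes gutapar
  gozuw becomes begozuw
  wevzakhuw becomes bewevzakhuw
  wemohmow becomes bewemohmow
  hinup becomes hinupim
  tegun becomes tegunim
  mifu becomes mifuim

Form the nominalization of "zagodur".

vogtor and wemohmow both have last vowel 'o' yet inflect differently (vogtar, bewemohmow), so the last vowel is not what conditions the rule; the final letter is.
"zagodur" ends in -r. The stems ending in -r (vogtor → vogtar, gutapir → gutapar) change the last vowel to 'a'.
The other patterns: stems ending in -w add the prefix be-; stems ending in -n, -p or -u add -im.
So zagodur → zagodar.

zagodar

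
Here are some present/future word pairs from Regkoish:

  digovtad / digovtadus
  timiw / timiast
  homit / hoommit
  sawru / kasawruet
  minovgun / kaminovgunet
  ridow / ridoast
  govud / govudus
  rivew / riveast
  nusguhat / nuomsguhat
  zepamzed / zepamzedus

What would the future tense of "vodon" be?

kavodonet

"vodon" ends in -n. The one such stem in the data (minovgun → kaminovgunet) adds ka- … -et around the stem, so the same rule applies.
So vodon → kavodonet.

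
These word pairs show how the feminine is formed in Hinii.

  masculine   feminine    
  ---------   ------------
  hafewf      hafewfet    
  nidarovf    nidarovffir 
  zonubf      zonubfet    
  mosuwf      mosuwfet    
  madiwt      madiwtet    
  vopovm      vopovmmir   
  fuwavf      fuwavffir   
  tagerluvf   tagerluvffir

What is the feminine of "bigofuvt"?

fuwavf and zonubf both end in -f yet inflect differently (fuwavffir, zonubfet), so the final letter is not what conditions the rule; the second-to-last letter is.
"bigofuvt" has second-to-last letter 'v'. The stems whose second-to-last letter is 'v' (fuwavf → fuwavffir, tagerluvf → tagerluvffir, nidarovf → nidarovffir) double the final consonant and add -ir.
So bigofuvt → bigofuvttir.

bigofuvttir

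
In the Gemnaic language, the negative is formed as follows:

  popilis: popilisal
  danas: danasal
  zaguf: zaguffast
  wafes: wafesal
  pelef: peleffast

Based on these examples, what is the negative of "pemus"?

pemusal

wafes and pelef both have last vowel 'e' yet inflect differently (wafesal, peleffast), so the last vowel is not what conditions the rule; the final letter is.
"pemus" ends in -s. The stems ending in -s (danas → danasal, popilis → popilisal, wafes → wafesal) add -al.
So pemus → pemusal.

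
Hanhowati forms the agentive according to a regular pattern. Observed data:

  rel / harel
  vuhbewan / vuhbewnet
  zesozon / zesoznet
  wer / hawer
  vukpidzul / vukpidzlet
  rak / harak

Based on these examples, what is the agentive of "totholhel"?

totholhlet

rel and vukpidzul both end in -l yet inflect differently (harel, vukpidzlet), so the final letter is not what conditions the rule; the number of vowels is.
"totholhel" has 3 vowels. The stems with 3 vowels (vuhbewan → vuhbewnet, zesozon → zesoznet, vukpidzul → vukpidzlet) delete the last vowel and add -et.
The other pattern: stems with 1 vowel add the prefix ha-.
So totholhel → totholhlet.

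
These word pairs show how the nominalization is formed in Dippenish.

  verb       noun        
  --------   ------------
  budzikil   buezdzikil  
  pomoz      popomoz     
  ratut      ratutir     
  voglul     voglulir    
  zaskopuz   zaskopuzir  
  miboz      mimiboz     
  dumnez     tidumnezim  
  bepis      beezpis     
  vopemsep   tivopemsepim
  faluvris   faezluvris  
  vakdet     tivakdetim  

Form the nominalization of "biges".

tibigesim

budzikil and voglul both end in -l yet inflect differently (buezdzikil, voglulir), so the final letter is not what conditions the rule; the last vowel is.
"biges" has last vowel 'e'. The stems whose last vowel is 'e' (vopemsep → tivopemsepim, vakdet → tivakdetim, dumnez → tidumnezim) add ti- … -im around the stem.
The other patterns: stems whose last vowel is 'i' insert -ez- after the first vowel; stems whose last vowel is 'u' add -ir; stems whose last vowel is 'o' repeat the first consonant+vowel as a prefix.
So biges → tibigesim.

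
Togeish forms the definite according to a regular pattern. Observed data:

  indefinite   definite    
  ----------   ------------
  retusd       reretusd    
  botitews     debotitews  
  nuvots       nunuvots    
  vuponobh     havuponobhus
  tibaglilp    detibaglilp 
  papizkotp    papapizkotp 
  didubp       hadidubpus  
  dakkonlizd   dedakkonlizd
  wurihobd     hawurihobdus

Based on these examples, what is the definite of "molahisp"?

momolahisp

retusd and wurihobd both end in -d yet inflect differently (reretusd, hawurihobdus), so the final letter is not what conditions the rule; the second-to-last letter is.
"molahisp" has second-to-last letter 's'. The one such stem in the data (retusd → reretusd) repeats the first consonant+vowel as a prefix (as do papizkotp, nuvots), so the same rule applies.
So molahisp → momolahisp.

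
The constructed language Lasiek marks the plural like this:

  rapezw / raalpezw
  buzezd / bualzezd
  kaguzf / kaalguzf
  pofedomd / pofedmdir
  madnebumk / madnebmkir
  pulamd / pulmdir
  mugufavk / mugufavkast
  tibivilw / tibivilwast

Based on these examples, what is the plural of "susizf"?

buzezd and pofedomd both end in -d yet inflect differently (bualzezd, pofedmdir), so the final letter is not what conditions the rule; the second-to-last letter is.
"susizf" has second-to-last letter 'z'. The stems whose second-to-last letter is 'z' (rapezw → raalpezw, buzezd → bualzezd, kaguzf → kaalguzf) insert -al- after the first vowel.
So susizf → sualsizf.

sualsizf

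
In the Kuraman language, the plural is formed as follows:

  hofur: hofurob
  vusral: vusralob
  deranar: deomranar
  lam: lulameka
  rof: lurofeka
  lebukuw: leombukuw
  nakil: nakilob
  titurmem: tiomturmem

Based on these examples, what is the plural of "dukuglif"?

duomkuglif

"dukuglif" has 3 vowels. The stems with 3 vowels (titurmem → tiomturmem, deranar → deomranar, lebukuw → leombukuw) insert -om- after the first vowel.
The other patterns: stems with 1 vowel add lu- … -eka around the stem; stems with 2 vowels add -ob.
So dukuglif → duomkuglif.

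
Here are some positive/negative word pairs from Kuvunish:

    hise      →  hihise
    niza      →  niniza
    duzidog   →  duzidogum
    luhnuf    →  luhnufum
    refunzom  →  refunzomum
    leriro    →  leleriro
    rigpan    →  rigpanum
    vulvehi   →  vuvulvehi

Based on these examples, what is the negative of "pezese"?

pepezese

refunzom and leriro both have last vowel 'o' yet inflect differently (refunzomum, leleriro), so the last vowel is not what conditions the rule; whether the stem ends in a vowel or a consonant is.
"pezese" ends in a vowel. The stems ending in a vowel (leriro → leleriro, vulvehi → vuvulvehi, niza → niniza) repeat the first consonant+vowel as a prefix.
The other pattern: stems ending in a consonant add -um.
So pezese → pepezese.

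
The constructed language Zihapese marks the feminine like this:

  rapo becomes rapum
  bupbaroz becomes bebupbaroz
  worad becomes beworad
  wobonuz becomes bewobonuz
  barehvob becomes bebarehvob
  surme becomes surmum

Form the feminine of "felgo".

"felgo" ends in a vowel. The stems ending in a vowel (surme → surmum, rapo → rapum) drop the final letter and add -um.
The other pattern: stems ending in a consonant add the prefix be-.
So felgo → felgum.

felgum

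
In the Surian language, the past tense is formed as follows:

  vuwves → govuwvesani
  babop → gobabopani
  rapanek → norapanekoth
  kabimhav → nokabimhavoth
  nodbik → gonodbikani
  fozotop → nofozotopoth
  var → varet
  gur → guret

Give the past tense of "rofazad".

babop and fozotop both end in -p yet inflect differently (gobabopani, nofozotopoth), so the final letter is not what conditions the rule; the number of vowels is.
"rofazad" has 3 vowels. The stems with 3 vowels (kabimhav → nokabimhavoth, fozotop → nofozotopoth, rapanek → norapanekoth) add no- … -oth around the stem.
So rofazad → norofazadoth.

norofazadoth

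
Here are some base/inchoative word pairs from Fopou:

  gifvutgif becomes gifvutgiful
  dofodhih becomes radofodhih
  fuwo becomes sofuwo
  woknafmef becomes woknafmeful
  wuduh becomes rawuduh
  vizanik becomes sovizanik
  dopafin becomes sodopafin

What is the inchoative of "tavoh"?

ratavoh

"tavoh" ends in -h. The stems ending in -h (wuduh → rawuduh, dofodhih → radofodhih) add the prefix ra-.
So tavoh → ratavoh.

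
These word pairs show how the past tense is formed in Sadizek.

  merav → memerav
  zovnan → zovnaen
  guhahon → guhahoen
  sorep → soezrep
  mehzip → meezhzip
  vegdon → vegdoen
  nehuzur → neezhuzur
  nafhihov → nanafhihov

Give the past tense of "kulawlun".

kulawluen

nafhihov and vegdon both have last vowel 'o' yet inflect differently (nanafhihov, vegdoen), so the last vowel is not what conditions the rule; the final letter is.
"kulawlun" ends in -n. The stems ending in -n (vegdon → vegdoen, guhahon → guhahoen, zovnan → zovnaen) drop the final letter and add -en.
So kulawlun → kulawluen.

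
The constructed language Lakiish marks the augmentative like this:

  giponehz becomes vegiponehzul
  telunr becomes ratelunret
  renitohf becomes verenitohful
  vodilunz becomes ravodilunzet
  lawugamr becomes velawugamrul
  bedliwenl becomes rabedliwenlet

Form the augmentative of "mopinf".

ramopinfet

telunr and lawugamr both end in -r yet inflect differently (ratelunret, velawugamrul), so the final letter is not what conditions the rule; the second-to-last letter is.
"mopinf" has second-to-last letter 'n'. The stems whose second-to-last letter is 'n' (bedliwenl → rabedliwenlet, vodilunz → ravodilunzet, telunr → ratelunret) add ra- … -et around the stem.
The other pattern: stems whose second-to-last letter is 'h' or 'm' add ve- … -ul around the stem.
So mopinf → ramopinfet.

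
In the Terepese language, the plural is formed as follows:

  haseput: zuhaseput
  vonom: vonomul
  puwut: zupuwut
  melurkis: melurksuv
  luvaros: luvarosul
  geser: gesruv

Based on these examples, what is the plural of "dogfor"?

melurkis and luvaros both end in -s yet inflect differently (melurksuv, luvarosul), so the final letter is not what conditions the rule; the last vowel is.
"dogfor" has last vowel 'o'. The stems whose last vowel is 'o' (vonom → vonomul, luvaros → luvarosul) add -ul.
The other patterns: stems whose last vowel is 'e' or 'i' delete the last vowel and add -uv; stems whose last vowel is 'u' add the prefix zu-.
So dogfor → dogforul.

dogforul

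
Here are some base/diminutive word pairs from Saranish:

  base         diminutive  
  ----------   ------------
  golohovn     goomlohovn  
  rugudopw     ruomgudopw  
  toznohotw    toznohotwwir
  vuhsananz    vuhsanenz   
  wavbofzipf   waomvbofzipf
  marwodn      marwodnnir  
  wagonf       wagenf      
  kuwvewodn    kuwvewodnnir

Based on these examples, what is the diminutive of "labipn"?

wavbofzipf and wagonf both end in -f yet inflect differently (waomvbofzipf, wagenf), so the final letter is not what conditions the rule; the second-to-last letter is.
"labipn" has second-to-last letter 'p'. The stems whose second-to-last letter is 'p' (rugudopw → ruomgudopw, wavbofzipf → waomvbofzipf) insert -om- after the first vowel.
So labipn → laombipn.

laombipn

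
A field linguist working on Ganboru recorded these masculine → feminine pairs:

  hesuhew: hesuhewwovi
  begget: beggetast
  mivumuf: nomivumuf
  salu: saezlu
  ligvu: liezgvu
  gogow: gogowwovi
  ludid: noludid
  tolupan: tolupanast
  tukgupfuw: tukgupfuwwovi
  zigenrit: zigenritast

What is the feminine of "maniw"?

tukgupfuw and mivumuf both have last vowel 'u' yet inflect differently (tukgupfuwwovi, nomivumuf), so the last vowel is not what conditions the rule; the final letter is.
"maniw" ends in -w. The stems ending in -w (hesuhew → hesuhewwovi, tukgupfuw → tukgupfuwwovi, gogow → gogowwovi) double the final consonant and add -ovi.
So maniw → maniwwovi.

maniwwovi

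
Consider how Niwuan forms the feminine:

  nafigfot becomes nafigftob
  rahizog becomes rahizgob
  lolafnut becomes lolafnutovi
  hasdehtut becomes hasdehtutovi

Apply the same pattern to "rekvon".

rekvnob

nafigfot and lolafnut both end in -t yet inflect differently (nafigftob, lolafnutovi), so the final letter is not what conditions the rule; the last vowel is.
"rekvon" has last vowel 'o'. The stems whose last vowel is 'o' (nafigfot → nafigftob, rahizog → rahizgob) delete the last vowel and add -ob.
So rekvon → rekvnob.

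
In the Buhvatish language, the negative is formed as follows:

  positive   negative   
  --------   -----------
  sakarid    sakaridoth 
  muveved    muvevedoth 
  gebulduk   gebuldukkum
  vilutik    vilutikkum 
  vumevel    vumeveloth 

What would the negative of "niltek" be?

niltekkum

sakarid and vilutik both have last vowel 'i' yet inflect differently (sakaridoth, vilutikkum), so the last vowel is not what conditions the rule; the final letter is.
"niltek" ends in -k. The stems ending in -k (gebulduk → gebuldukkum, vilutik → vilutikkum) double the final consonant and add -um.
So niltek → niltekkum.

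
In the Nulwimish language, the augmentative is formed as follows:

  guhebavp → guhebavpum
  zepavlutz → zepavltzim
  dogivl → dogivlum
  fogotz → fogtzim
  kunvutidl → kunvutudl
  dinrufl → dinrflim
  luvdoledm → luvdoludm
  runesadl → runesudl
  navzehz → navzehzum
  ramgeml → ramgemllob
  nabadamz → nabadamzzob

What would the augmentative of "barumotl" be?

runesadl and dogivl both end in -l yet inflect differently (runesudl, dogivlum), so the final letter is not what conditions the rule; the second-to-last letter is.
"barumotl" has second-to-last letter 't'. The stems whose second-to-last letter is 't' (zepavlutz → zepavltzim, fogotz → fogtzim) delete the last vowel and add -im.
So barumotl → barumtlim.

barumtlim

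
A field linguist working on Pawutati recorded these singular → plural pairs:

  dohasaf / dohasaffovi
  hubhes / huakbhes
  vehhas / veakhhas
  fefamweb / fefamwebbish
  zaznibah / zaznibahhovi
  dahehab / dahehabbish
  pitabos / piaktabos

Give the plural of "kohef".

koheffovi

"kohef" ends in -f. The one such stem in the data (dohasaf → dohasaffovi) doubles the final consonant and adds -ovi (as does zaznibah), so the same rule applies.
So kohef → koheffovi.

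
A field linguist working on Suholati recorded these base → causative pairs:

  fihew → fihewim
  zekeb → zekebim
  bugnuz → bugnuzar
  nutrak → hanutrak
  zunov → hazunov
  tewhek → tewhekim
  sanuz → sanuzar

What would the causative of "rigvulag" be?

harigvulag

tewhek and nutrak both end in -k yet inflect differently (tewhekim, hanutrak), so the final letter is not what conditions the rule; the last vowel is.
"rigvulag" has last vowel 'a'. The one such stem in the data (nutrak → hanutrak) adds the prefix ha-, so the same rule applies.
The other patterns: stems whose last vowel is 'e' add -im; stems whose last vowel is 'u' add -ar.
So rigvulag → harigvulag.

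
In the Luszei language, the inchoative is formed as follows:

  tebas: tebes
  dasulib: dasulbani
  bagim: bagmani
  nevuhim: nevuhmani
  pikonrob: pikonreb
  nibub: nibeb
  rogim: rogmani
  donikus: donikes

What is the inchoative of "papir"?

paprani

dasulib and pikonrob both end in -b yet inflect differently (dasulbani, pikonreb), so the final letter is not what conditions the rule; the last vowel is.
"papir" has last vowel 'i'. The stems whose last vowel is 'i' (nevuhim → nevuhmani, bagim → bagmani, rogim → rogmani) delete the last vowel and add -ani.
The other pattern: stems whose last vowel is 'a', 'o' or 'u' change the last vowel to 'e'.
So papir → paprani.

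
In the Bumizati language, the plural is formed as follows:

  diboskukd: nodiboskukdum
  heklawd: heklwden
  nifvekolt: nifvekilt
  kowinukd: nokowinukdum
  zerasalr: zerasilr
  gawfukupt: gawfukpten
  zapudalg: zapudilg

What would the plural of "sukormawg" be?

sukormwgen

nifvekolt and gawfukupt both end in -t yet inflect differently (nifvekilt, gawfukpten), so the final letter is not what conditions the rule; the second-to-last letter is.
"sukormawg" has second-to-last letter 'w'. The one such stem in the data (heklawd → heklwden) deletes the last vowel and adds -en (as does gawfukupt), so the same rule applies.
The other patterns: stems whose second-to-last letter is 'k' add no- … -um around the stem; stems whose second-to-last letter is 'l' change the last vowel to 'i'.
So sukormawg → sukormwgen.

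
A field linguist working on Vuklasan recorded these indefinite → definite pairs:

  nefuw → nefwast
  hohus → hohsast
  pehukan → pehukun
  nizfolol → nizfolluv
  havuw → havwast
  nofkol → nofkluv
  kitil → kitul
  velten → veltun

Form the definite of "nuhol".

nuhluv

nofkol and kitil both end in -l yet inflect differently (nofkluv, kitul), so the final letter is not what conditions the rule; the last vowel is.
"nuhol" has last vowel 'o'. The stems whose last vowel is 'o' (nofkol → nofkluv, nizfolol → nizfolluv) delete the last vowel and add -uv.
The other patterns: stems whose last vowel is 'u' delete the last vowel and add -ast; stems whose last vowel is 'a', 'e' or 'i' change the last vowel to 'u'.
So nuhol → nuhluv.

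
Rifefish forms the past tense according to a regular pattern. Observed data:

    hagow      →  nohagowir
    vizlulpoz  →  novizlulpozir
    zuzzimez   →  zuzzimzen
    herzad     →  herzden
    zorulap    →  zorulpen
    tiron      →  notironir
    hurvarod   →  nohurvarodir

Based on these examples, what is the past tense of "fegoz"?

vizlulpoz and zuzzimez both end in -z yet inflect differently (novizlulpozir, zuzzimzen), so the final letter is not what conditions the rule; the last vowel is.
"fegoz" has last vowel 'o'. The stems whose last vowel is 'o' (hagow → nohagowir, hurvarod → nohurvarodir, vizlulpoz → novizlulpozir) add no- … -ir around the stem.
The other pattern: stems whose last vowel is 'a' or 'e' delete the last vowel and add -en.
So fegoz → nofegozir.

nofegozir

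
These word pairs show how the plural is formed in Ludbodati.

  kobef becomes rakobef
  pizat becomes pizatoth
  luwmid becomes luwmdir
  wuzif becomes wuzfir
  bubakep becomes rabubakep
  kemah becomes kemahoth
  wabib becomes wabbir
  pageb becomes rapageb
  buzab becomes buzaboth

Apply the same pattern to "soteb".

rasoteb

pageb and buzab both end in -b yet inflect differently (rapageb, buzaboth), so the final letter is not what conditions the rule; the last vowel is.
"soteb" has last vowel 'e'. The stems whose last vowel is 'e' (pageb → rapageb, bubakep → rabubakep, kobef → rakobef) add the prefix ra-.
The other patterns: stems whose last vowel is 'a' add -oth; stems whose last vowel is 'i' delete the last vowel and add -ir.
So soteb → rasoteb.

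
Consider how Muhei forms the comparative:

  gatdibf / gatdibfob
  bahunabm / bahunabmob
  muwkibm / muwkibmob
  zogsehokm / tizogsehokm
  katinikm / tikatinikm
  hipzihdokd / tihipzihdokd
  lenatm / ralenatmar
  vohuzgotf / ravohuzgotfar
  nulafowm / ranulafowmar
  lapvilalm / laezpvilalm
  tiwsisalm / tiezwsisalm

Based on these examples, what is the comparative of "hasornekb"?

tihasornekb

"hasornekb" has second-to-last letter 'k'. The stems whose second-to-last letter is 'k' (zogsehokm → tizogsehokm, katinikm → tikatinikm, hipzihdokd → tihipzihdokd) add the prefix ti-.
So hasornekb → tihasornekb.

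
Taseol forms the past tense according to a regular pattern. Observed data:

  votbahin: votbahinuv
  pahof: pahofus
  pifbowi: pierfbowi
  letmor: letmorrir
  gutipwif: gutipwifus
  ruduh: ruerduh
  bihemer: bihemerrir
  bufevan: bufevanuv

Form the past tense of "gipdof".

votbahin and gutipwif both have last vowel 'i' yet inflect differently (votbahinuv, gutipwifus), so the last vowel is not what conditions the rule; the final letter is.
"gipdof" ends in -f. The stems ending in -f (gutipwif → gutipwifus, pahof → pahofus) add -us.
So gipdof → gipdofus.

gipdofus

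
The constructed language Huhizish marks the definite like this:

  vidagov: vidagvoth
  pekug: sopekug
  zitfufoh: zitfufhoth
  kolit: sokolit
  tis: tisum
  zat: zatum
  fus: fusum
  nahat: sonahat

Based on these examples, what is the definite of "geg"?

gegum

zat and nahat both end in -t yet inflect differently (zatum, sonahat), so the final letter is not what conditions the rule; the number of vowels is.
"geg" has 1 vowel. The stems with 1 vowel (tis → tisum, zat → zatum, fus → fusum) add -um.
So geg → gegum.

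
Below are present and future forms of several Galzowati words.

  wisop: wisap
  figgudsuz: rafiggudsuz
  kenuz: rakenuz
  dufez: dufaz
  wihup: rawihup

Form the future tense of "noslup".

"noslup" has last vowel 'u'. The stems whose last vowel is 'u' (kenuz → rakenuz, figgudsuz → rafiggudsuz, wihup → rawihup) add the prefix ra-.
So noslup → ranoslup.

ranoslup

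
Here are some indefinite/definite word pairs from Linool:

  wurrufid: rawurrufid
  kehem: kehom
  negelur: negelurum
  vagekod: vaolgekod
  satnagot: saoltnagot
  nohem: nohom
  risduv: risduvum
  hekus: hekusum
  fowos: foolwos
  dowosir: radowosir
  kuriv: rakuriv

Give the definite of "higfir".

rahigfir

vagekod and wurrufid both end in -d yet inflect differently (vaolgekod, rawurrufid), so the final letter is not what conditions the rule; the last vowel is.
"higfir" has last vowel 'i'. The stems whose last vowel is 'i' (dowosir → radowosir, kuriv → rakuriv, wurrufid → rawurrufid) add the prefix ra-.
So higfir → rahigfir.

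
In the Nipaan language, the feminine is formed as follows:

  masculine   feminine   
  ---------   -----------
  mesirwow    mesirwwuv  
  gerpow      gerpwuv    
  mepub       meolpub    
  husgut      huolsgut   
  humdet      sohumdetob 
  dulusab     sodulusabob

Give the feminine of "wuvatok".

"wuvatok" has last vowel 'o'. The stems whose last vowel is 'o' (mesirwow → mesirwwuv, gerpow → gerpwuv) delete the last vowel and add -uv.
So wuvatok → wuvatkuv.

wuvatkuv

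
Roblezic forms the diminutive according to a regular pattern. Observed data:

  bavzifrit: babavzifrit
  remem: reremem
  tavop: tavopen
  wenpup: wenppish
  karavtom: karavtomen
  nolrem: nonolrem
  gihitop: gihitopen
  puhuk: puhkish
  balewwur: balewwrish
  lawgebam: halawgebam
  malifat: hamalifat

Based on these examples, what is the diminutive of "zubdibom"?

zubdibomen

lawgebam and karavtom both end in -m yet inflect differently (halawgebam, karavtomen), so the final letter is not what conditions the rule; the last vowel is.
"zubdibom" has last vowel 'o'. The stems whose last vowel is 'o' (karavtom → karavtomen, tavop → tavopen, gihitop → gihitopen) add -en.
So zubdibom → zubdibomen.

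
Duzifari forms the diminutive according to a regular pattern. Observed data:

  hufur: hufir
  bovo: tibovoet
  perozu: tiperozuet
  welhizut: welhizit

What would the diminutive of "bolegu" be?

tiboleguet

welhizut and perozu both have last vowel 'u' yet inflect differently (welhizit, tiperozuet), so the last vowel is not what conditions the rule; whether the stem ends in a vowel or a consonant is.
"bolegu" ends in a vowel. The stems ending in a vowel (perozu → tiperozuet, bovo → tibovoet) add ti- … -et around the stem.
So bolegu → tiboleguet.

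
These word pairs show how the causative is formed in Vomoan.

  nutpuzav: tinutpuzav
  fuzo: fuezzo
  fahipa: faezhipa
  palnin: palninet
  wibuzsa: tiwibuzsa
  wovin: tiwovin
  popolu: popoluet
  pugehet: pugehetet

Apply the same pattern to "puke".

pukeet

wovin and palnin both end in -n yet inflect differently (tiwovin, palninet), so the final letter is not what conditions the rule; the first letter is.
"puke" begins with p-. The stems beginning with p- (popolu → popoluet, pugehet → pugehetet, palnin → palninet) add -et.
The other patterns: stems beginning with n- or w- add the prefix ti-; stems beginning with f- insert -ez- after the first vowel.
So puke → pukeet.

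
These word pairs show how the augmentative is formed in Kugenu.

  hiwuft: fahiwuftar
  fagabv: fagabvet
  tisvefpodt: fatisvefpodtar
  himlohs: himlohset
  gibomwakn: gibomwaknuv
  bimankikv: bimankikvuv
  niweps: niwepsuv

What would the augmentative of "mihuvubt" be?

fagabv and bimankikv both end in -v yet inflect differently (fagabvet, bimankikvuv), so the final letter is not what conditions the rule; the second-to-last letter is.
"mihuvubt" has second-to-last letter 'b'. The one such stem in the data (fagabv → fagabvet) adds -et, so the same rule applies.
So mihuvubt → mihuvubtet.

mihuvubtet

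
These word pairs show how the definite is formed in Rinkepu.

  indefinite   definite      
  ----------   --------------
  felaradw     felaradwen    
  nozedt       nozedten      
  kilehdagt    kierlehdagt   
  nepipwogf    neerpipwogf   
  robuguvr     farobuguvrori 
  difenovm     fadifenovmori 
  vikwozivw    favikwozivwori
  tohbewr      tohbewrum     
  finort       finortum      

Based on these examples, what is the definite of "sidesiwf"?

sidesiwfum

nozedt and kilehdagt both end in -t yet inflect differently (nozedten, kierlehdagt), so the final letter is not what conditions the rule; the second-to-last letter is.
"sidesiwf" has second-to-last letter 'w'. The one such stem in the data (tohbewr → tohbewrum) adds -um, so the same rule applies.
So sidesiwf → sidesiwfum.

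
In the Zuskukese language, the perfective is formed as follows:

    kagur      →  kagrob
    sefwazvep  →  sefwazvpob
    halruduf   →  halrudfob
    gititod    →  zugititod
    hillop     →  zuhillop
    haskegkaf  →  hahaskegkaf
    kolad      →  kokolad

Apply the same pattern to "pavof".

zupavof

sefwazvep and hillop both end in -p yet inflect differently (sefwazvpob, zuhillop), so the final letter is not what conditions the rule; the last vowel is.
"pavof" has last vowel 'o'. The stems whose last vowel is 'o' (gititod → zugititod, hillop → zuhillop) add the prefix zu-.
The other patterns: stems whose last vowel is 'e' or 'u' delete the last vowel and add -ob; stems whose last vowel is 'a' repeat the first consonant+vowel as a prefix.
So pavof → zupavof.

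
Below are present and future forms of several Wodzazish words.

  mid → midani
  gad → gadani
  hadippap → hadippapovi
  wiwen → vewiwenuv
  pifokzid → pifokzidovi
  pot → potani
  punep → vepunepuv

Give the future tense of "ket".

"ket" has 1 vowel. The stems with 1 vowel (mid → midani, pot → potani, gad → gadani) add -ani.
So ket → ketani.

ketani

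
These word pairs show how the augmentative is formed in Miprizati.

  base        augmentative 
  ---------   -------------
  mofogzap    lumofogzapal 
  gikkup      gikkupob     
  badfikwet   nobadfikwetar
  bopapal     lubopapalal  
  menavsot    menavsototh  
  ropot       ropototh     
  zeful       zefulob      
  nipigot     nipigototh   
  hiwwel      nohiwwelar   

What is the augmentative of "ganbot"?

hiwwel and zeful both end in -l yet inflect differently (nohiwwelar, zefulob), so the final letter is not what conditions the rule; the last vowel is.
"ganbot" has last vowel 'o'. The stems whose last vowel is 'o' (ropot → ropototh, nipigot → nipigototh, menavsot → menavsototh) add -oth.
The other patterns: stems whose last vowel is 'e' add no- … -ar around the stem; stems whose last vowel is 'u' add -ob; stems whose last vowel is 'a' add lu- … -al around the stem.
So ganbot → ganbototh.

ganbototh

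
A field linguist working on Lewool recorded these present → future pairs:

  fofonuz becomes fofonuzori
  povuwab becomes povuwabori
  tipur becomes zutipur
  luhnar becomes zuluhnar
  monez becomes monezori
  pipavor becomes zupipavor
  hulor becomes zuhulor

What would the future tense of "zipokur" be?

tipur and fofonuz both have last vowel 'u' yet inflect differently (zutipur, fofonuzori), so the last vowel is not what conditions the rule; the final letter is.
"zipokur" ends in -r. The stems ending in -r (hulor → zuhulor, tipur → zutipur, luhnar → zuluhnar) add the prefix zu-.
So zipokur → zuzipokur.

zuzipokur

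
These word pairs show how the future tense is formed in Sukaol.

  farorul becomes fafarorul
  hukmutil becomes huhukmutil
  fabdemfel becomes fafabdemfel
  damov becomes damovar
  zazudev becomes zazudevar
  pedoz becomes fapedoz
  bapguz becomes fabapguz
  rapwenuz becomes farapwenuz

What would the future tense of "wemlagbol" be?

wewemlagbol

fabdemfel and zazudev both have last vowel 'e' yet inflect differently (fafabdemfel, zazudevar), so the last vowel is not what conditions the rule; the final letter is.
"wemlagbol" ends in -l. The stems ending in -l (farorul → fafarorul, hukmutil → huhukmutil, fabdemfel → fafabdemfel) repeat the first consonant+vowel as a prefix.
The other patterns: stems ending in -v add -ar; stems ending in -z add the prefix fa-.
So wemlagbol → wewemlagbol.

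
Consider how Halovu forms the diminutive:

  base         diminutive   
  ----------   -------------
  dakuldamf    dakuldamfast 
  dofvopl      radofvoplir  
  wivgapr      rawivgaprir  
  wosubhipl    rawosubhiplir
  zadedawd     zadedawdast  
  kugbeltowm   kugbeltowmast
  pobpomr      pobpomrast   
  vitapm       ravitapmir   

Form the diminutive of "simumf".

simumfast

wivgapr and pobpomr both end in -r yet inflect differently (rawivgaprir, pobpomrast), so the final letter is not what conditions the rule; the second-to-last letter is.
"simumf" has second-to-last letter 'm'. The stems whose second-to-last letter is 'm' (pobpomr → pobpomrast, dakuldamf → dakuldamfast) add -ast.
So simumf → simumfast.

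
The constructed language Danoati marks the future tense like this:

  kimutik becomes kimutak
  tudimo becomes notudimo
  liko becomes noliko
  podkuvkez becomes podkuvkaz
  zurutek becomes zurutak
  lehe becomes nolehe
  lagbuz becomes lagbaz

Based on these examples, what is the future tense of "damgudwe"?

zurutek and lehe both have last vowel 'e' yet inflect differently (zurutak, nolehe), so the last vowel is not what conditions the rule; whether the stem ends in a vowel or a consonant is.
"damgudwe" ends in a vowel. The stems ending in a vowel (tudimo → notudimo, liko → noliko, lehe → nolehe) add the prefix no-.
The other pattern: stems ending in a consonant change the last vowel to 'a'.
So damgudwe → nodamgudwe.

nodamgudwe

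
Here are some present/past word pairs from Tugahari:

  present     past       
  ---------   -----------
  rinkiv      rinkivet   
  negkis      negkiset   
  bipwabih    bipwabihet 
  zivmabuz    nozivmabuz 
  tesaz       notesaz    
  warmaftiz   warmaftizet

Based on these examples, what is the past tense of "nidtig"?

nidtiget

warmaftiz and tesaz both end in -z yet inflect differently (warmaftizet, notesaz), so the final letter is not what conditions the rule; the last vowel is.
"nidtig" has last vowel 'i'. The stems whose last vowel is 'i' (rinkiv → rinkivet, bipwabih → bipwabihet, negkis → negkiset) add -et.
The other pattern: stems whose last vowel is 'a' or 'u' add the prefix no-.
So nidtig → nidtiget.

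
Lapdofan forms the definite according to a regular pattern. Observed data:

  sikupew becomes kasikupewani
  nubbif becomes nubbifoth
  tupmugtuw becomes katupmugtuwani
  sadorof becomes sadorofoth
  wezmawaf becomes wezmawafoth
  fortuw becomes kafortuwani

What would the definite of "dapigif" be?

dapigifoth

sadorof and sikupew both begin with s- yet inflect differently (sadorofoth, kasikupewani), so the first letter is not what conditions the rule; the final letter is.
"dapigif" ends in -f. The stems ending in -f (nubbif → nubbifoth, sadorof → sadorofoth, wezmawaf → wezmawafoth) add -oth.
So dapigif → dapigifoth.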